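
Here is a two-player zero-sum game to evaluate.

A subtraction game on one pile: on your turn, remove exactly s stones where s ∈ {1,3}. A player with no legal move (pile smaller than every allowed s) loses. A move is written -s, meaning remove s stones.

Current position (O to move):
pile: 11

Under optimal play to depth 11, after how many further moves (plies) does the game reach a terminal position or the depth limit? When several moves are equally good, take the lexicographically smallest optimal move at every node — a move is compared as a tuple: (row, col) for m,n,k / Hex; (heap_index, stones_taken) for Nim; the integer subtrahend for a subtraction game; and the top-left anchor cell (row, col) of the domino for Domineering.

PV length from [11]: 11 plies

[11] O move#1: -1:+1/10*, -3:+1/8
[10] X move#2: -1:-1/9*, -3:-1/7
[9] O move#3: -1:+1/8*, -3:+1/6
[8] X move#4: -1:-1/7*, -3:-1/5
[7] O move#5: -1:+1/6*, -3:+1/4
[6] X move#6: -1:-1/5*, -3:-1/3
[5] O move#7: -1:+1/4*, -3:+1/2
[4] X move#8: -1:-1/3*, -3:-1/1
[3] O move#9: -1:+1/2*, -3:+1/0
[2] X move#10: -1:-1/1*
[1] O move#11: -1:+1/0*
[0] end (terminal -1, X#12); searched 11 to 11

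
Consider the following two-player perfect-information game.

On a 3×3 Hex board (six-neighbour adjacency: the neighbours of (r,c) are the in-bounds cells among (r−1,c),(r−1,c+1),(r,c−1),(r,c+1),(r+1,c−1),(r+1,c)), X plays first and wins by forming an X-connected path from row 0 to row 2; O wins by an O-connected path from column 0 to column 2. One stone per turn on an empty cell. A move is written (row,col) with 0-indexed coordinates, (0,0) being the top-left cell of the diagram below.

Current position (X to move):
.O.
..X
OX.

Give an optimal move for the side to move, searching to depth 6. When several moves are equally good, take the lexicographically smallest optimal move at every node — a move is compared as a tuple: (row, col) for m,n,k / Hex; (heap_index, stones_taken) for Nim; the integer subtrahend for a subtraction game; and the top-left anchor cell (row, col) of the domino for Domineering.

X's best at [.O./..X/OX.]: (0,2)

ply 1, X at .O./..X/OX. | (0,0)=-1→XO./..X/OX.; (0,2)=+1→.OX/..X/OX.*; (1,0)=-1→.O./X.X/OX.; (1,1)=-1→.O./.XX/OX.; (2,2)=-1→.O./..X/OXX
ply 2: .OX/..X/OX. is terminal -1 (O); from .O./..X/OX. depth 6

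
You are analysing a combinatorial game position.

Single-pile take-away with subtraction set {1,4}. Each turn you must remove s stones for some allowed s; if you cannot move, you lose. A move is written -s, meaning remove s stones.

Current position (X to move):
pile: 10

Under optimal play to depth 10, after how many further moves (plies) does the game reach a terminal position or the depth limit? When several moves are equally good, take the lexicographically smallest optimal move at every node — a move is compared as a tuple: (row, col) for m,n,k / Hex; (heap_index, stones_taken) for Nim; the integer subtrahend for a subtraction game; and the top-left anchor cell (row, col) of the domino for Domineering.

PV length from [10]: 4 plies

ply 1, X at 10 | -1=-1→9*; -4=-1→6
ply 2, O at 9 | -1=-1→8; -4=+1→5*
ply 3, X at 5 | -1=-1→4*; -4=-1→1
ply 4, O at 4 | -1=-1→3; -4=+1→0*
ply 5: 0 is terminal -1 (X); from 10 depth 10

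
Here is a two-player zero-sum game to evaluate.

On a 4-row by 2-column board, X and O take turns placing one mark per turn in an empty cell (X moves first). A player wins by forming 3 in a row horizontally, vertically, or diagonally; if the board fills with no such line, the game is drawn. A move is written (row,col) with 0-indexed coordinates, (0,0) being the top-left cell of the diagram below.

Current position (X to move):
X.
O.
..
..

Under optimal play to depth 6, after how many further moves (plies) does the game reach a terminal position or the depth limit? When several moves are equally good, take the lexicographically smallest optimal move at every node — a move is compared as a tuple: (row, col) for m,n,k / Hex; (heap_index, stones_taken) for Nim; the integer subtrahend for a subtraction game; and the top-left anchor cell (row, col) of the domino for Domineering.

PV length from [X./O./../..]: 6 plies

[X./O./../..] X move#1: (0,1):+0/XX/O./../..*, (1,1):+0/X./OX/../.., (2,0):+0/X./O./X./.., (2,1):+0/X./O./.X/.., (3,0):+0/X./O./../X., (3,1):+0/X./O./../.X
[XX/O./../..] O move#2: (1,1):+0/XX/OO/../..*, (2,0):+0/XX/O./O./.., (2,1):+0/XX/O./.O/.., (3,0):+0/XX/O./../O., (3,1):+0/XX/O./../.O
[XX/OO/../..] X move#3: (2,0):+0/XX/OO/X./..*, (2,1):+0/XX/OO/.X/.., (3,0):+0/XX/OO/../X., (3,1):+0/XX/OO/../.X
[XX/OO/X./..] O move#4: (2,1):+0/XX/OO/XO/..*, (3,0):+0/XX/OO/X./O., (3,1):+0/XX/OO/X./.O
[XX/OO/XO/..] X move#5: (3,0):-1/XX/OO/XO/X., (3,1):+0/XX/OO/XO/.X*
[XX/OO/XO/.X] O move#6: (3,0):+0/XX/OO/XO/OX*
[XX/OO/XO/OX] end (terminal +0, X#7); searched X./O./../.. to 6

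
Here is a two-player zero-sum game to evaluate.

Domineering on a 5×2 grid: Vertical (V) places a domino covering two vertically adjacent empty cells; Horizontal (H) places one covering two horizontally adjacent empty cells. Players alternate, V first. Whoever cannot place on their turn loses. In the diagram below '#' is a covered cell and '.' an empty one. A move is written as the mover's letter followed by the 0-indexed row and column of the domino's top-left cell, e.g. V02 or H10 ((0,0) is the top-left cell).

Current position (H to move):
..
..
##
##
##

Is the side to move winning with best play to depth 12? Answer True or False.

ply 1, H at ../../##/##/## | H00=+1→##/../##/##/##*; H10=+1→../##/##/##/##
ply 2: ##/../##/##/## is terminal -1 (V); from ../../##/##/## depth 12

H winning at [../../##/##/##]: True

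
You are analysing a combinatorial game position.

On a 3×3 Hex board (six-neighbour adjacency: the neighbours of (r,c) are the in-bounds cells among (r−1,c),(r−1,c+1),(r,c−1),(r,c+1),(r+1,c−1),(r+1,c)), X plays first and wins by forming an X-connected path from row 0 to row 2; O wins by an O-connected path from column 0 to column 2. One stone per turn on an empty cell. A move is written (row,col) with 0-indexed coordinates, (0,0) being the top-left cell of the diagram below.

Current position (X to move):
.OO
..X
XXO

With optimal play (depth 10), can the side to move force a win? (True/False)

ply 1, X at .OO/..X/XXO | (0,0)=-1→XOO/..X/XXO*; (1,0)=-1→.OO/X.X/XXO; (1,1)=-1→.OO/.XX/XXO
ply 2, O at XOO/..X/XXO | (1,0)=+1→XOO/O.X/XXO*; (1,1)=-1→XOO/.OX/XXO
ply 3: XOO/O.X/XXO is terminal -1 (X); from .OO/..X/XXO depth 10

X winning at [.OO/..X/XXO]: False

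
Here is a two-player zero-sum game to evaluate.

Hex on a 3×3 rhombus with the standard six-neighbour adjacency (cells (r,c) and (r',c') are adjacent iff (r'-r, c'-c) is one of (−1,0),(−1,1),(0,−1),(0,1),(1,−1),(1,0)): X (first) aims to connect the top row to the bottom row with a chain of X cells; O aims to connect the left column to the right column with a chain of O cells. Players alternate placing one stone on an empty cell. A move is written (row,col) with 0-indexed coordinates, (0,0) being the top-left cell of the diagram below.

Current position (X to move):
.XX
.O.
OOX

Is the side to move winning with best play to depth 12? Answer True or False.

X winning at [.XX/.O./OOX]: True

[.XX/.O./OOX] X move#1: (0,0):-1/XXX/.O./OOX, (1,0):-1/.XX/XO./OOX, (1,2):+1/.XX/.OX/OOX*
[.XX/.OX/OOX] end (terminal -1, O#2); searched .XX/.O./OOX to 12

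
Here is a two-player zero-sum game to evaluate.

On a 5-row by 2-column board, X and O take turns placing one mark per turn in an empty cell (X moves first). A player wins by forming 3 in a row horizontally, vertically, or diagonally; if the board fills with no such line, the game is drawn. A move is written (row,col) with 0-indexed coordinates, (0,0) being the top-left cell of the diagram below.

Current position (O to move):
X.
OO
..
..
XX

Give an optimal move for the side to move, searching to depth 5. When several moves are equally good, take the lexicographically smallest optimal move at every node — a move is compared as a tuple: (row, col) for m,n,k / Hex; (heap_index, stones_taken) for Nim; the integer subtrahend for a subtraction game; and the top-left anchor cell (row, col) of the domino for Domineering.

[X./OO/../../XX] O move#1: (0,1):+0/XO/OO/../../XX, (2,0):+1/X./OO/O./../XX*, (2,1):+1/X./OO/.O/../XX, (3,0):+1/X./OO/../O./XX, (3,1):+0/X./OO/../.O/XX
[X./OO/O./../XX] X move#2: (0,1):-1/XX/OO/O./../XX*, (2,1):-1/X./OO/OX/../XX, (3,0):-1/X./OO/O./X./XX, (3,1):-1/X./OO/O./.X/XX
[XX/OO/O./../XX] O move#3: (2,1):+1/XX/OO/OO/../XX*, (3,0):+1/XX/OO/O./O./XX, (3,1):+1/XX/OO/O./.O/XX
[XX/OO/OO/../XX] X move#4: (3,0):-1/XX/OO/OO/X./XX*, (3,1):-1/XX/OO/OO/.X/XX
[XX/OO/OO/X./XX] O move#5: (3,1):+1/XX/OO/OO/XO/XX*
[XX/OO/OO/XO/XX] end (terminal -1, X#6); searched X./OO/../../XX to 5

O's best at [X./OO/../../XX]: (2,0)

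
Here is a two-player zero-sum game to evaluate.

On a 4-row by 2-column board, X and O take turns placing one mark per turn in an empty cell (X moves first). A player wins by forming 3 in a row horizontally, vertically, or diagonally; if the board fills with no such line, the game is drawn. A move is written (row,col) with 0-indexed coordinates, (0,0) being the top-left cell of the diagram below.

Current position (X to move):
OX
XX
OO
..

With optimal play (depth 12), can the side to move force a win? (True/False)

ply 1, X at OX/XX/OO/.. | (3,0)=+0→OX/XX/OO/X.*; (3,1)=+0→OX/XX/OO/.X
ply 2, O at OX/XX/OO/X. | (3,1)=+0→OX/XX/OO/XO*
ply 3: OX/XX/OO/XO is terminal +0 (X); from OX/XX/OO/.. depth 12

X winning at [OX/XX/OO/..]: False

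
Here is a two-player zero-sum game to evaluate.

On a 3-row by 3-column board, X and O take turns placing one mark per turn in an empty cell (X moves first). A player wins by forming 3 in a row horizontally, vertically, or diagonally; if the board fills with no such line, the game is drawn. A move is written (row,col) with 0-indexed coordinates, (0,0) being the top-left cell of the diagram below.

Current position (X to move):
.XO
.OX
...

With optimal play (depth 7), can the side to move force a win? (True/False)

X winning at [.XO/.OX/...]: False

p1 X@[.XO/.OX/...]: (0,0)[XXO/.OX/...]-1 (1,0)[.XO/XOX/...]-1 (2,0)[.XO/.OX/X..]+0* (2,1)[.XO/.OX/.X.]-1 (2,2)[.XO/.OX/..X]-1
p2 O@[.XO/.OX/X..]: (0,0)[OXO/.OX/X..]+0* (1,0)[.XO/OOX/X..]+0 (2,1)[.XO/.OX/XO.]+0 (2,2)[.XO/.OX/X.O]+0
p3 X@[OXO/.OX/X..]: (1,0)[OXO/XOX/X..]-1 (2,1)[OXO/.OX/XX.]-1 (2,2)[OXO/.OX/X.X]+0*
p4 O@[OXO/.OX/X.X]: (1,0)[OXO/OOX/X.X]-1 (2,1)[OXO/.OX/XOX]+0*
p5 X@[OXO/.OX/XOX]: (1,0)[OXO/XOX/XOX]+0*
p6 O@[OXO/XOX/XOX] terminal +0; root [.XO/.OX/...] d7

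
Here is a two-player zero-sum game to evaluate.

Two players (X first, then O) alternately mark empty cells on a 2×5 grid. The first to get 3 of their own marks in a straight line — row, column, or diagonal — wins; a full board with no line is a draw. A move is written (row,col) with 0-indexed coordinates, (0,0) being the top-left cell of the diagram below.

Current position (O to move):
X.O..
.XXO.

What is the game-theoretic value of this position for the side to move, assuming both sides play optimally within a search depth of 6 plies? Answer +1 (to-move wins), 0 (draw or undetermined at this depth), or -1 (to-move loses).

value(X.O../.XXO., O) = 0

p1 O@[X.O../.XXO.]: (0,1)[XOO../.XXO.]-1 (0,3)[X.OO./.XXO.]-1 (0,4)[X.O.O/.XXO.]-1 (1,0)[X.O../OXXO.]+0* (1,4)[X.O../.XXOO]-1
p2 X@[X.O../OXXO.]: (0,1)[XXO../OXXO.]+0* (0,3)[X.OX./OXXO.]+0 (0,4)[X.O.X/OXXO.]+0 (1,4)[X.O../OXXOX]-1
p3 O@[XXO../OXXO.]: (0,3)[XXOO./OXXO.]+0* (0,4)[XXO.O/OXXO.]+0 (1,4)[XXO../OXXOO]+0
p4 X@[XXOO./OXXO.]: (0,4)[XXOOX/OXXO.]+0* (1,4)[XXOO./OXXOX]-1
p5 O@[XXOOX/OXXO.]: (1,4)[XXOOX/OXXOO]+0*
p6 X@[XXOOX/OXXOO] terminal +0; root [X.O../.XXO.] d6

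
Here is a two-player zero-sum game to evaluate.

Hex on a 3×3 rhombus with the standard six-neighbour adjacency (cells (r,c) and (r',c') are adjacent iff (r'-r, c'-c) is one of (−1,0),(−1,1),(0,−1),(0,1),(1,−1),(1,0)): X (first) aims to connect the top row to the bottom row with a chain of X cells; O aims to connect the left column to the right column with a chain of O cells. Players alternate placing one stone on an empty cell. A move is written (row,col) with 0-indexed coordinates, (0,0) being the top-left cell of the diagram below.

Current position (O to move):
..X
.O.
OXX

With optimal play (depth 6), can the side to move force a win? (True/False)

O winning at [..X/.O./OXX]: True

[..X/.O./OXX] O move#1: (0,0):-1/O.X/.O./OXX, (0,1):-1/.OX/.O./OXX, (1,0):-1/..X/OO./OXX, (1,2):+1/..X/.OO/OXX*
[..X/.OO/OXX] end (terminal -1, X#2); searched ..X/.O./OXX to 6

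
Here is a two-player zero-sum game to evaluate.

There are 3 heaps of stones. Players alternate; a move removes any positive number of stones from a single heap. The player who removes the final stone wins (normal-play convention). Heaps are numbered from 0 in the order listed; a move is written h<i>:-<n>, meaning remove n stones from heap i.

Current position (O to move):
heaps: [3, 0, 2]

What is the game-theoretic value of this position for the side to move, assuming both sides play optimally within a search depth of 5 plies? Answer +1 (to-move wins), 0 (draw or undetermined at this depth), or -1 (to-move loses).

ply 1, O at (3,0,2) | h0:-1=+1→(2,0,2)*; h0:-2=-1→(1,0,2); h0:-3=-1→(0,0,2); h2:-1=-1→(3,0,1); h2:-2=-1→(3,0,0)
ply 2, X at (2,0,2) | h0:-1=-1→(1,0,2)*; h0:-2=-1→(0,0,2); h2:-1=-1→(2,0,1); h2:-2=-1→(2,0,0)
ply 3, O at (1,0,2) | h0:-1=-1→(0,0,2); h2:-1=+1→(1,0,1)*; h2:-2=-1→(1,0,0)
ply 4, X at (1,0,1) | h0:-1=-1→(0,0,1)*; h2:-1=-1→(1,0,0)
ply 5, O at (0,0,1) | h2:-1=+1→(0,0,0)*
ply 6: (0,0,0) is terminal -1 (X); from (3,0,2) depth 5

value((3,0,2), O) = +1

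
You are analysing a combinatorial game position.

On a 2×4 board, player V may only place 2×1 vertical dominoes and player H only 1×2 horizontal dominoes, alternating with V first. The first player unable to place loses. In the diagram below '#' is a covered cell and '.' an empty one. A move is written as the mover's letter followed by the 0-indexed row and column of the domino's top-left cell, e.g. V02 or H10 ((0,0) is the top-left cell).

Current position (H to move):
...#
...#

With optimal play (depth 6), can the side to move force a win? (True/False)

[...#/...#] H move#1: H00:+1/##.#/...#*, H01:+1/.###/...#, H10:+1/...#/##.#, H11:+1/...#/.###
[##.#/...#] V move#2: V02:-1/####/..##*
[####/..##] H move#3: H10:+1/####/####*
[####/####] end (terminal -1, V#4); searched ...#/...# to 6

H winning at [...#/...#]: True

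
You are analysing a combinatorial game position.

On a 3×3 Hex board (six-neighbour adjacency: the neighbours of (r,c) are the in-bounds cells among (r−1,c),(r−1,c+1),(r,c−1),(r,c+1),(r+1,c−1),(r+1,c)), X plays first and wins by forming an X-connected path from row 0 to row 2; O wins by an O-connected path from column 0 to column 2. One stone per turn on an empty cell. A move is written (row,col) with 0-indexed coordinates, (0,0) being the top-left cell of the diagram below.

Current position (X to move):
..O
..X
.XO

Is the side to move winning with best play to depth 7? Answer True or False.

X winning at [..O/..X/.XO]: True

ply 1, X at ..O/..X/.XO | (0,0)=-1→X.O/..X/.XO; (0,1)=-1→.XO/..X/.XO; (1,0)=+1→..O/X.X/.XO*; (1,1)=-1→..O/.XX/.XO; (2,0)=-1→..O/..X/XXO
ply 2, O at ..O/X.X/.XO | (0,0)=-1→O.O/X.X/.XO*; (0,1)=-1→.OO/X.X/.XO; (1,1)=-1→..O/XOX/.XO; (2,0)=-1→..O/X.X/OXO
ply 3, X at O.O/X.X/.XO | (0,1)=+1→OXO/X.X/.XO*; (1,1)=-1→O.O/XXX/.XO; (2,0)=-1→O.O/X.X/XXO
ply 4, O at OXO/X.X/.XO | (1,1)=-1→OXO/XOX/.XO*; (2,0)=-1→OXO/X.X/OXO
ply 5, X at OXO/XOX/.XO | (2,0)=+1→OXO/XOX/XXO*
ply 6: OXO/XOX/XXO is terminal -1 (O); from ..O/..X/.XO depth 7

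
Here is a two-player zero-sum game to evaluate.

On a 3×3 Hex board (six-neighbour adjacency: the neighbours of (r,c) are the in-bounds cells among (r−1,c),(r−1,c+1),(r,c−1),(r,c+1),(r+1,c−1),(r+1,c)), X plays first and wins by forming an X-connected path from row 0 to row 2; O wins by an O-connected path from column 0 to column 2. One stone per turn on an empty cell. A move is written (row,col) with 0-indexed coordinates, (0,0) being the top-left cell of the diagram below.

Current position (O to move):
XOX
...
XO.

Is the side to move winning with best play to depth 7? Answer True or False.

[XOX/.../XO.] O move#1: (1,0):-1/XOX/O../XO.*, (1,1):-1/XOX/.O./XO., (1,2):-1/XOX/..O/XO., (2,2):-1/XOX/.../XOO
[XOX/O../XO.] X move#2: (1,1):+1/XOX/OX./XO.*, (1,2):+1/XOX/O.X/XO., (2,2):+1/XOX/O../XOX
[XOX/OX./XO.] end (terminal -1, O#3); searched XOX/.../XO. to 7

O winning at [XOX/.../XO.]: False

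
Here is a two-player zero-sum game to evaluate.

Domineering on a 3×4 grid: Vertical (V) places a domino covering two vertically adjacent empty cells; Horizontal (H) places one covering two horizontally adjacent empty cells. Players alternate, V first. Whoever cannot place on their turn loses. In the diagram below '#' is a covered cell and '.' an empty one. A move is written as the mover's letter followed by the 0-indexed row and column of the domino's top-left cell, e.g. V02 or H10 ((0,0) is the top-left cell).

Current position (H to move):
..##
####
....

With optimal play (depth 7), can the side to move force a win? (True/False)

H winning at [..##/####/....]: True

ply 1, H at ..##/####/.... | H00=+1→####/####/....*; H20=+1→..##/####/##..; H21=+1→..##/####/.##.; H22=+1→..##/####/..##
ply 2: ####/####/.... is terminal -1 (V); from ..##/####/.... depth 7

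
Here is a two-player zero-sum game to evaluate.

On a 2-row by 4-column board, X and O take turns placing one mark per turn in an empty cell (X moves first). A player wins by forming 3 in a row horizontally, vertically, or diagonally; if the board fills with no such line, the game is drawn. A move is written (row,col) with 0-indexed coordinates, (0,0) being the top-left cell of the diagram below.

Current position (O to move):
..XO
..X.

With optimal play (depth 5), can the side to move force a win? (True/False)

p1 O@[..XO/..X.]: (0,0)[O.XO/..X.]-1 (0,1)[.OXO/..X.]-1 (1,0)[..XO/O.X.]+0* (1,1)[..XO/.OX.]+0 (1,3)[..XO/..XO]+0
p2 X@[..XO/O.X.]: (0,0)[X.XO/O.X.]+0* (0,1)[.XXO/O.X.]+0 (1,1)[..XO/OXX.]+0 (1,3)[..XO/O.XX]+0
p3 O@[X.XO/O.X.]: (0,1)[XOXO/O.X.]+0* (1,1)[X.XO/OOX.]-1 (1,3)[X.XO/O.XO]-1
p4 X@[XOXO/O.X.]: (1,1)[XOXO/OXX.]+0* (1,3)[XOXO/O.XX]+0
p5 O@[XOXO/OXX.]: (1,3)[XOXO/OXXO]+0*
p6 X@[XOXO/OXXO] terminal +0; root [..XO/..X.] d5

O winning at [..XO/..X.]: False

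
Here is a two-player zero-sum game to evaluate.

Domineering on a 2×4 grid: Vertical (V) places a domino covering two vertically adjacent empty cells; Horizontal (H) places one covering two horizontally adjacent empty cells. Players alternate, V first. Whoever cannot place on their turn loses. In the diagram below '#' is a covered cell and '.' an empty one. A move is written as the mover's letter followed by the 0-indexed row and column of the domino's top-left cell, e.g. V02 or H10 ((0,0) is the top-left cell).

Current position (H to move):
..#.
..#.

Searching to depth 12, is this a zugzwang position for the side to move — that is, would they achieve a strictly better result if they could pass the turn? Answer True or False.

zugzwang(..#./..#., H) = False

[..#./..#.] H move#1: H00:+1/###./..#.*, H10:+1/..#./###.
[###./..#.] V move#2: V03:-1/####/..##*
[####/..##] H move#3: H10:+1/####/####*
[####/####] end (terminal -1, V#4); searched ..#./..#. to 12
pass branch (V moves first from the same position):
  | [..#./..#.] V move#1: V00:+1/#.#./#.#.*, V01:+1/.##./.##., V03:-1/..##/..##
  | [#.#./#.#.] end (terminal -1, H#2); searched ..#./..#. to 12
H moving scores +1; H passing scores -1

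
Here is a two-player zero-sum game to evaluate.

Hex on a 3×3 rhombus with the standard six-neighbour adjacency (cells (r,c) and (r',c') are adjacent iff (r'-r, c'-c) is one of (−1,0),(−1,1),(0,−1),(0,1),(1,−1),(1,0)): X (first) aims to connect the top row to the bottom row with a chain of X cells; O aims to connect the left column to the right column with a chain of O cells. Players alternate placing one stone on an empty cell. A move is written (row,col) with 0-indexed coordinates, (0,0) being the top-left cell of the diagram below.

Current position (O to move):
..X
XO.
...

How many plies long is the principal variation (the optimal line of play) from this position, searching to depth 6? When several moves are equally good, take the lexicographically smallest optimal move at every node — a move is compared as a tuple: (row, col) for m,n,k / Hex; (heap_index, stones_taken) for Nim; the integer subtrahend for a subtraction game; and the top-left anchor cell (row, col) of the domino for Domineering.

PV length from [..X/XO./...]: 4 plies

p1 O@[..X/XO./...]: (0,0)[O.X/XO./...]-1* (0,1)[.OX/XO./...]-1 (1,2)[..X/XOO/...]-1 (2,0)[..X/XO./O..]-1 (2,1)[..X/XO./.O.]-1 (2,2)[..X/XO./..O]-1
p2 X@[O.X/XO./...]: (0,1)[OXX/XO./...]+1* (1,2)[O.X/XOX/...]+1 (2,0)[O.X/XO./X..]+1 (2,1)[O.X/XO./.X.]-1 (2,2)[O.X/XO./..X]-1
p3 O@[OXX/XO./...]: (1,2)[OXX/XOO/...]-1* (2,0)[OXX/XO./O..]-1 (2,1)[OXX/XO./.O.]-1 (2,2)[OXX/XO./..O]-1
p4 X@[OXX/XOO/...]: (2,0)[OXX/XOO/X..]+1* (2,1)[OXX/XOO/.X.]-1 (2,2)[OXX/XOO/..X]-1
p5 O@[OXX/XOO/X..] terminal -1; root [..X/XO./...] d6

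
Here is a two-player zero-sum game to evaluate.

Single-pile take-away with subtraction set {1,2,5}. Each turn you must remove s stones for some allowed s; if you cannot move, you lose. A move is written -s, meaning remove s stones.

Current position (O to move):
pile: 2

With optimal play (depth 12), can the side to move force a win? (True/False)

O winning at [2]: True

ply 1, O at 2 | -1=-1→1; -2=+1→0*
ply 2: 0 is terminal -1 (X); from 2 depth 12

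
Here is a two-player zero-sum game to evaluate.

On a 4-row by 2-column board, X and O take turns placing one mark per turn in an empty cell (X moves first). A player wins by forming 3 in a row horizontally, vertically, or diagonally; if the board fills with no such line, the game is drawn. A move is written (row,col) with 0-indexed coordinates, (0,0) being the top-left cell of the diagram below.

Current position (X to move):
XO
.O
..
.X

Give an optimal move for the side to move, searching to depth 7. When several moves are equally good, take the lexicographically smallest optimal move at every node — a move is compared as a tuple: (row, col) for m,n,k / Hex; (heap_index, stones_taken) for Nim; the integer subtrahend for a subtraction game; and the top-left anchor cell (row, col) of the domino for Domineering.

X's best at [XO/.O/../.X]: (2,1)

p1 X@[XO/.O/../.X]: (1,0)[XO/XO/../.X]-1 (2,0)[XO/.O/X./.X]-1 (2,1)[XO/.O/.X/.X]+0* (3,0)[XO/.O/../XX]-1
p2 O@[XO/.O/.X/.X]: (1,0)[XO/OO/.X/.X]+0* (2,0)[XO/.O/OX/.X]+0 (3,0)[XO/.O/.X/OX]+0
p3 X@[XO/OO/.X/.X]: (2,0)[XO/OO/XX/.X]+0* (3,0)[XO/OO/.X/XX]+0
p4 O@[XO/OO/XX/.X]: (3,0)[XO/OO/XX/OX]+0*
p5 X@[XO/OO/XX/OX] terminal +0; root [XO/.O/../.X] d7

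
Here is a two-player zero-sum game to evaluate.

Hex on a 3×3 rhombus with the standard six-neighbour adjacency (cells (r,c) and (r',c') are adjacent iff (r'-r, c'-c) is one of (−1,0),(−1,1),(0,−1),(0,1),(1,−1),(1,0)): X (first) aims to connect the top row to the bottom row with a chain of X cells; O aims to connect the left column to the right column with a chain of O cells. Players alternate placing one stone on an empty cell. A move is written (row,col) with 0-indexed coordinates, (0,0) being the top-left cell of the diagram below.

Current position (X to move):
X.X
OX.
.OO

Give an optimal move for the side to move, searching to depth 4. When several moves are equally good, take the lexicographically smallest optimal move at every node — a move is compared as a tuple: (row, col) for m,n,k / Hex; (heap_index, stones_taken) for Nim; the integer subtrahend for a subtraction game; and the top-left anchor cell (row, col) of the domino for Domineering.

X's best at [X.X/OX./.OO]: (2,0)

ply 1, X at X.X/OX./.OO | (0,1)=-1→XXX/OX./.OO; (1,2)=-1→X.X/OXX/.OO; (2,0)=+1→X.X/OX./XOO*
ply 2: X.X/OX./XOO is terminal -1 (O); from X.X/OX./.OO depth 4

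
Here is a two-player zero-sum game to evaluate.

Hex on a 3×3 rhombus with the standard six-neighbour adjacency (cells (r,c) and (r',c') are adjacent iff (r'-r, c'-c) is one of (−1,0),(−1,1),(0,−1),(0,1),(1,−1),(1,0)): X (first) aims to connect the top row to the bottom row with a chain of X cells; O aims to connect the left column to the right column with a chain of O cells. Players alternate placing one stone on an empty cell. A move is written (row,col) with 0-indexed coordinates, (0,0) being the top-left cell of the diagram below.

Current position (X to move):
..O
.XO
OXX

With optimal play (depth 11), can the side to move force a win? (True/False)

ply 1, X at ..O/.XO/OXX | (0,0)=+1→X.O/.XO/OXX*; (0,1)=+1→.XO/.XO/OXX; (1,0)=+1→..O/XXO/OXX
ply 2, O at X.O/.XO/OXX | (0,1)=-1→XOO/.XO/OXX*; (1,0)=-1→X.O/OXO/OXX
ply 3, X at XOO/.XO/OXX | (1,0)=+1→XOO/XXO/OXX*
ply 4: XOO/XXO/OXX is terminal -1 (O); from ..O/.XO/OXX depth 11

X winning at [..O/.XO/OXX]: True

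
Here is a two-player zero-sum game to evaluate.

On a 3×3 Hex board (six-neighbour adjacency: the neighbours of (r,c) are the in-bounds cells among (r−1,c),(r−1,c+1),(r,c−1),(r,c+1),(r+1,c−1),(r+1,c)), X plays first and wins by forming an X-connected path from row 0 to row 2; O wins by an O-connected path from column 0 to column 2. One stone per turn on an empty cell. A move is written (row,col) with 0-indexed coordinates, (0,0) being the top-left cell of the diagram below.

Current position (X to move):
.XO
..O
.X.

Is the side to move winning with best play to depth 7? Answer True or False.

X winning at [.XO/..O/.X.]: True

p1 X@[.XO/..O/.X.]: (0,0)[XXO/..O/.X.]-1 (1,0)[.XO/X.O/.X.]+1* (1,1)[.XO/.XO/.X.]+1 (2,0)[.XO/..O/XX.]+1 (2,2)[.XO/..O/.XX]-1
p2 O@[.XO/X.O/.X.]: (0,0)[OXO/X.O/.X.]-1* (1,1)[.XO/XOO/.X.]-1 (2,0)[.XO/X.O/OX.]-1 (2,2)[.XO/X.O/.XO]-1
p3 X@[OXO/X.O/.X.]: (1,1)[OXO/XXO/.X.]+1* (2,0)[OXO/X.O/XX.]+1 (2,2)[OXO/X.O/.XX]+1
p4 O@[OXO/XXO/.X.] terminal -1; root [.XO/..O/.X.] d7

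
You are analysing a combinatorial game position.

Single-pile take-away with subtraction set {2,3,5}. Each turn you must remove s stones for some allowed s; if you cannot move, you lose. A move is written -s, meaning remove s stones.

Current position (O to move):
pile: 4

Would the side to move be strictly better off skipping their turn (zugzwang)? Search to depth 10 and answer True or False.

zugzwang(4, O) = False

[4] O move#1: -2:-1/2, -3:+1/1*
[1] end (terminal -1, X#2); searched 4 to 10
if O skipped the turn, X would face:
~ [4] X move#1: -2:-1/2, -3:+1/1*
~ [1] end (terminal -1, O#2); searched 4 to 10
compare (O): move=+1 vs pass=-1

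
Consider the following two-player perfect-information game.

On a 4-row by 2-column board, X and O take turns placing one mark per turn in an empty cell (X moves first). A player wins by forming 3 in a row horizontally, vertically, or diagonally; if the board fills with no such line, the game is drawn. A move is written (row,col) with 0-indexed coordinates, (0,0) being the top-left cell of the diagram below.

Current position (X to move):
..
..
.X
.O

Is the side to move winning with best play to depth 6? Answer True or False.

ply 1, X at ../../.X/.O | (0,0)=+0→X./../.X/.O*; (0,1)=+0→.X/../.X/.O; (1,0)=+0→../X./.X/.O; (1,1)=+0→../.X/.X/.O; (2,0)=+0→../../XX/.O; (3,0)=+0→../../.X/XO
ply 2, O at X./../.X/.O | (0,1)=+0→XO/../.X/.O*; (1,0)=+0→X./O./.X/.O; (1,1)=+0→X./.O/.X/.O; (2,0)=+0→X./../OX/.O; (3,0)=+0→X./../.X/OO
ply 3, X at XO/../.X/.O | (1,0)=+0→XO/X./.X/.O*; (1,1)=+0→XO/.X/.X/.O; (2,0)=+0→XO/../XX/.O; (3,0)=+0→XO/../.X/XO
ply 4, O at XO/X./.X/.O | (1,1)=-1→XO/XO/.X/.O; (2,0)=+0→XO/X./OX/.O*; (3,0)=-1→XO/X./.X/OO
ply 5, X at XO/X./OX/.O | (1,1)=+0→XO/XX/OX/.O*; (3,0)=+0→XO/X./OX/XO
ply 6, O at XO/XX/OX/.O | (3,0)=+0→XO/XX/OX/OO*
ply 7: XO/XX/OX/OO is terminal +0 (X); from ../../.X/.O depth 6

X winning at [../../.X/.O]: False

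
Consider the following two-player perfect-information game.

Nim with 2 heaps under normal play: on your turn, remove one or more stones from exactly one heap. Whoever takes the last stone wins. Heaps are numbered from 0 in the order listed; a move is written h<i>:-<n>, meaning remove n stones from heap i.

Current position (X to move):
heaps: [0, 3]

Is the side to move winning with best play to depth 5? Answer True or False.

p1 X@[(0,3)]: h1:-1[(0,2)]-1 h1:-2[(0,1)]-1 h1:-3[(0,0)]+1*
p2 O@[(0,0)] terminal -1; root [(0,3)] d5

X winning at [(0,3)]: True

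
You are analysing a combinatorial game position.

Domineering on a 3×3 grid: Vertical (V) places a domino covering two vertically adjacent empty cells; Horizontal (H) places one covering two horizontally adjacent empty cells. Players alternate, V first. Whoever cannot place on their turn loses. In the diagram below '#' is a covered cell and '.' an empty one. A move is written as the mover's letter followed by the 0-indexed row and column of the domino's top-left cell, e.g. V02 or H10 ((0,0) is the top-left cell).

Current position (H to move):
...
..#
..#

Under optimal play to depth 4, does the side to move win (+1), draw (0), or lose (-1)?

[.../..#/..#] H move#1: H00:-1/##./..#/..#, H01:-1/.##/..#/..#, H10:+1/.../###/..#*, H20:-1/.../..#/###
[.../###/..#] end (terminal -1, V#2); searched .../..#/..# to 4

value(.../..#/..#, H) = +1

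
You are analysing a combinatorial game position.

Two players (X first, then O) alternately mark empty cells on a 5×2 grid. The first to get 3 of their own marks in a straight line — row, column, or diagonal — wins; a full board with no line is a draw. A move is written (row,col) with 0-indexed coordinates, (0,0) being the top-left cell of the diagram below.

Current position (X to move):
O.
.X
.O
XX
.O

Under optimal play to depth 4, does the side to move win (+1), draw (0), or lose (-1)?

[O./.X/.O/XX/.O] X move#1: (0,1):+0/OX/.X/.O/XX/.O, (1,0):+0/O./XX/.O/XX/.O, (2,0):+1/O./.X/XO/XX/.O*, (4,0):+0/O./.X/.O/XX/XO
[O./.X/XO/XX/.O] O move#2: (0,1):-1/OO/.X/XO/XX/.O*, (1,0):-1/O./OX/XO/XX/.O, (4,0):-1/O./.X/XO/XX/OO
[OO/.X/XO/XX/.O] X move#3: (1,0):+1/OO/XX/XO/XX/.O*, (4,0):+1/OO/.X/XO/XX/XO
[OO/XX/XO/XX/.O] end (terminal -1, O#4); searched O./.X/.O/XX/.O to 4

value(O./.X/.O/XX/.O, X) = +1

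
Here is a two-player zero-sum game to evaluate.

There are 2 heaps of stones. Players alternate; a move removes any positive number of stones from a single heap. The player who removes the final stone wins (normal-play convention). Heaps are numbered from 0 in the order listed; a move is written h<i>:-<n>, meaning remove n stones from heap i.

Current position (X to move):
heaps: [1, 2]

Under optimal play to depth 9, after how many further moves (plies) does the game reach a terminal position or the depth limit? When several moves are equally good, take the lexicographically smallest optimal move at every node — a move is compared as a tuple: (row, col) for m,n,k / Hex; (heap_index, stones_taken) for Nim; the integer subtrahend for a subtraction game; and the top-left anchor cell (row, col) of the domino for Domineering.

[(1,2)] X move#1: h0:-1:-1/(0,2), h1:-1:+1/(1,1)*, h1:-2:-1/(1,0)
[(1,1)] O move#2: h0:-1:-1/(0,1)*, h1:-1:-1/(1,0)
[(0,1)] X move#3: h1:-1:+1/(0,0)*
[(0,0)] end (terminal -1, O#4); searched (1,2) to 9

PV length from [(1,2)]: 3 plies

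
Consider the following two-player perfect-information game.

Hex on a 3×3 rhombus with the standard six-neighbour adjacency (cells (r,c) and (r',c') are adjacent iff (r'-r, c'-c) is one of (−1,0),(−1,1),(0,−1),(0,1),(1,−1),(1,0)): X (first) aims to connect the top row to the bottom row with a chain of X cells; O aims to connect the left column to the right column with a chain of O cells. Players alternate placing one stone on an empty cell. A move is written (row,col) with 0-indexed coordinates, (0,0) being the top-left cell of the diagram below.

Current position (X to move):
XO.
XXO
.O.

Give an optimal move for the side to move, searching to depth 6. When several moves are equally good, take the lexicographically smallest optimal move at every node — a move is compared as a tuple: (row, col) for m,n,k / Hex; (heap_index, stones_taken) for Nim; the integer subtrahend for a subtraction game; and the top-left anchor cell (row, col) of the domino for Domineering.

p1 X@[XO./XXO/.O.]: (0,2)[XOX/XXO/.O.]-1 (2,0)[XO./XXO/XO.]+1* (2,2)[XO./XXO/.OX]-1
p2 O@[XO./XXO/XO.] terminal -1; root [XO./XXO/.O.] d6

X's best at [XO./XXO/.O.]: (2,0)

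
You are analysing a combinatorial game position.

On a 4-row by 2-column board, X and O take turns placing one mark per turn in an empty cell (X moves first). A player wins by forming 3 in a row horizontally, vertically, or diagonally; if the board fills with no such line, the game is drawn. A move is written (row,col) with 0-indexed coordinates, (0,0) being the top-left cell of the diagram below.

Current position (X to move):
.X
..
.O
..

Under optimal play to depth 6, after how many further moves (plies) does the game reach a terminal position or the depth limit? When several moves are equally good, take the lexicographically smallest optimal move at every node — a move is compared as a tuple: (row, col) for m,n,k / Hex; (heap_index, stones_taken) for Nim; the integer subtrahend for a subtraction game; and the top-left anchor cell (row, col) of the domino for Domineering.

PV length from [.X/../.O/..]: 6 plies

[.X/../.O/..] X move#1: (0,0):+0/XX/../.O/..*, (1,0):+0/.X/X./.O/.., (1,1):+0/.X/.X/.O/.., (2,0):+0/.X/../XO/.., (3,0):+0/.X/../.O/X., (3,1):+0/.X/../.O/.X
[XX/../.O/..] O move#2: (1,0):+0/XX/O./.O/..*, (1,1):+0/XX/.O/.O/.., (2,0):+0/XX/../OO/.., (3,0):+0/XX/../.O/O., (3,1):+0/XX/../.O/.O
[XX/O./.O/..] X move#3: (1,1):+0/XX/OX/.O/..*, (2,0):+0/XX/O./XO/.., (3,0):+0/XX/O./.O/X., (3,1):+0/XX/O./.O/.X
[XX/OX/.O/..] O move#4: (2,0):+0/XX/OX/OO/..*, (3,0):+0/XX/OX/.O/O., (3,1):+0/XX/OX/.O/.O
[XX/OX/OO/..] X move#5: (3,0):+0/XX/OX/OO/X.*, (3,1):-1/XX/OX/OO/.X
[XX/OX/OO/X.] O move#6: (3,1):+0/XX/OX/OO/XO*
[XX/OX/OO/XO] end (terminal +0, X#7); searched .X/../.O/.. to 6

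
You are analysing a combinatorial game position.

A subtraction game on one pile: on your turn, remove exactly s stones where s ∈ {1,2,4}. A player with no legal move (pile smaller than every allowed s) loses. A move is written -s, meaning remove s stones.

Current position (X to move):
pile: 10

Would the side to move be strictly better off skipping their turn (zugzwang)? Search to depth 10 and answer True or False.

p1 X@[10]: -1[9]+1* -2[8]-1 -4[6]+1
p2 O@[9]: -1[8]-1* -2[7]-1 -4[5]-1
p3 X@[8]: -1[7]-1 -2[6]+1* -4[4]-1
p4 O@[6]: -1[5]-1* -2[4]-1 -4[2]-1
p5 X@[5]: -1[4]-1 -2[3]+1* -4[1]-1
p6 O@[3]: -1[2]-1* -2[1]-1
p7 X@[2]: -1[1]-1 -2[0]+1*
p8 O@[0] terminal -1; root [10] d10
pass branch (O moves first from the same position):
  | p1 O@[10]: -1[9]+1* -2[8]-1 -4[6]+1
  | p2 X@[9]: -1[8]-1* -2[7]-1 -4[5]-1
  | p3 O@[8]: -1[7]-1 -2[6]+1* -4[4]-1
  | p4 X@[6]: -1[5]-1* -2[4]-1 -4[2]-1
  | p5 O@[5]: -1[4]-1 -2[3]+1* -4[1]-1
  | p6 X@[3]: -1[2]-1* -2[1]-1
  | p7 O@[2]: -1[1]-1 -2[0]+1*
  | p8 X@[0] terminal -1; root [10] d10
X moving scores +1; X passing scores -1

zugzwang(10, X) = False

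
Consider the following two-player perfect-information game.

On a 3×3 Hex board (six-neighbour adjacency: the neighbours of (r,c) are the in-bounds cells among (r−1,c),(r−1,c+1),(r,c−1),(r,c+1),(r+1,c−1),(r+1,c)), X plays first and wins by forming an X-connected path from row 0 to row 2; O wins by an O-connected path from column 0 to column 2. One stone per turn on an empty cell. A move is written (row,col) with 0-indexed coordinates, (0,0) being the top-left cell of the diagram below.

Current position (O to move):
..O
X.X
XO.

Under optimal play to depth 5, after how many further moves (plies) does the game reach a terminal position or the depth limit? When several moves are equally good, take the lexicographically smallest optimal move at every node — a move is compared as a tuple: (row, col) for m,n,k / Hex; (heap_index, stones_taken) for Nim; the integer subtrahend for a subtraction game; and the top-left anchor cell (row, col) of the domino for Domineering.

p1 O@[..O/X.X/XO.]: (0,0)[O.O/X.X/XO.]-1* (0,1)[.OO/X.X/XO.]-1 (1,1)[..O/XOX/XO.]-1 (2,2)[..O/X.X/XOO]-1
p2 X@[O.O/X.X/XO.]: (0,1)[OXO/X.X/XO.]+1* (1,1)[O.O/XXX/XO.]-1 (2,2)[O.O/X.X/XOX]-1
p3 O@[OXO/X.X/XO.] terminal -1; root [..O/X.X/XO.] d5

PV length from [..O/X.X/XO.]: 2 plies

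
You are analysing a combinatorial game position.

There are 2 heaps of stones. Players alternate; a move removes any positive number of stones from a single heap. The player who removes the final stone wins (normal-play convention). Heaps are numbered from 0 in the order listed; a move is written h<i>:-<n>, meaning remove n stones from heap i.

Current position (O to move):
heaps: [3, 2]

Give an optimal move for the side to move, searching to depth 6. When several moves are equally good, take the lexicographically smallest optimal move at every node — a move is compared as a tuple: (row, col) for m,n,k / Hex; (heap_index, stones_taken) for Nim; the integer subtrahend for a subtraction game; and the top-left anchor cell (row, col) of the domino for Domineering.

p1 O@[(3,2)]: h0:-1[(2,2)]+1* h0:-2[(1,2)]-1 h0:-3[(0,2)]-1 h1:-1[(3,1)]-1 h1:-2[(3,0)]-1
p2 X@[(2,2)]: h0:-1[(1,2)]-1* h0:-2[(0,2)]-1 h1:-1[(2,1)]-1 h1:-2[(2,0)]-1
p3 O@[(1,2)]: h0:-1[(0,2)]-1 h1:-1[(1,1)]+1* h1:-2[(1,0)]-1
p4 X@[(1,1)]: h0:-1[(0,1)]-1* h1:-1[(1,0)]-1
p5 O@[(0,1)]: h1:-1[(0,0)]+1*
p6 X@[(0,0)] terminal -1; root [(3,2)] d6

O's best at [(3,2)]: h0:-1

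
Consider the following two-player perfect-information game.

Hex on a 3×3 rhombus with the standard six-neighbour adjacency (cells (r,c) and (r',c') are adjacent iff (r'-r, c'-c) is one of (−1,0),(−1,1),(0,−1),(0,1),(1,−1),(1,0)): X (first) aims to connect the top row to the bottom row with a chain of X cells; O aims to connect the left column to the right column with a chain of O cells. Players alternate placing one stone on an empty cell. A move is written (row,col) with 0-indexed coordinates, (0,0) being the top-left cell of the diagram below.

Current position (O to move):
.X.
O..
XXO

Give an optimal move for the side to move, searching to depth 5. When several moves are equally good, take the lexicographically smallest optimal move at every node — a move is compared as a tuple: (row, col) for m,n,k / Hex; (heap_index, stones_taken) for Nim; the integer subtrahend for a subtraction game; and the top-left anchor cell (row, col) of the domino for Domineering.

ply 1, O at .X./O../XXO | (0,0)=-1→OX./O../XXO; (0,2)=-1→.XO/O../XXO; (1,1)=+1→.X./OO./XXO*; (1,2)=-1→.X./O.O/XXO
ply 2, X at .X./OO./XXO | (0,0)=-1→XX./OO./XXO*; (0,2)=-1→.XX/OO./XXO; (1,2)=-1→.X./OOX/XXO
ply 3, O at XX./OO./XXO | (0,2)=+1→XXO/OO./XXO*; (1,2)=+1→XX./OOO/XXO
ply 4: XXO/OO./XXO is terminal -1 (X); from .X./O../XXO depth 5

O's best at [.X./O../XXO]: (1,1)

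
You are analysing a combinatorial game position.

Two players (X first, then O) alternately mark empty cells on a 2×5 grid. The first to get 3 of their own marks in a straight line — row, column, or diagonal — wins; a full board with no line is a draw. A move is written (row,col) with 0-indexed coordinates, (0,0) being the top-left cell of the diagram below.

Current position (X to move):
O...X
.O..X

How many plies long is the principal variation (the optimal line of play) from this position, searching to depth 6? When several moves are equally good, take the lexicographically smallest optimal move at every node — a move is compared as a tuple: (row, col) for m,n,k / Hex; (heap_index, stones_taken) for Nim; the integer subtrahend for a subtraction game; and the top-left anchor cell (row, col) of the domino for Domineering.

PV length from [O...X/.O..X]: 6 plies

p1 X@[O...X/.O..X]: (0,1)[OX..X/.O..X]-1 (0,2)[O.X.X/.O..X]+0* (0,3)[O..XX/.O..X]-1 (1,0)[O...X/XO..X]+0 (1,2)[O...X/.OX.X]+0 (1,3)[O...X/.O.XX]+0
p2 O@[O.X.X/.O..X]: (0,1)[OOX.X/.O..X]-1 (0,3)[O.XOX/.O..X]+0* (1,0)[O.X.X/OO..X]-1 (1,2)[O.X.X/.OO.X]-1 (1,3)[O.X.X/.O.OX]-1
p3 X@[O.XOX/.O..X]: (0,1)[OXXOX/.O..X]-1 (1,0)[O.XOX/XO..X]+0* (1,2)[O.XOX/.OX.X]+0 (1,3)[O.XOX/.O.XX]+0
p4 O@[O.XOX/XO..X]: (0,1)[OOXOX/XO..X]+0* (1,2)[O.XOX/XOO.X]+0 (1,3)[O.XOX/XO.OX]+0
p5 X@[OOXOX/XO..X]: (1,2)[OOXOX/XOX.X]+0* (1,3)[OOXOX/XO.XX]+0
p6 O@[OOXOX/XOX.X]: (1,3)[OOXOX/XOXOX]+0*
p7 X@[OOXOX/XOXOX] terminal +0; root [O...X/.O..X] d6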